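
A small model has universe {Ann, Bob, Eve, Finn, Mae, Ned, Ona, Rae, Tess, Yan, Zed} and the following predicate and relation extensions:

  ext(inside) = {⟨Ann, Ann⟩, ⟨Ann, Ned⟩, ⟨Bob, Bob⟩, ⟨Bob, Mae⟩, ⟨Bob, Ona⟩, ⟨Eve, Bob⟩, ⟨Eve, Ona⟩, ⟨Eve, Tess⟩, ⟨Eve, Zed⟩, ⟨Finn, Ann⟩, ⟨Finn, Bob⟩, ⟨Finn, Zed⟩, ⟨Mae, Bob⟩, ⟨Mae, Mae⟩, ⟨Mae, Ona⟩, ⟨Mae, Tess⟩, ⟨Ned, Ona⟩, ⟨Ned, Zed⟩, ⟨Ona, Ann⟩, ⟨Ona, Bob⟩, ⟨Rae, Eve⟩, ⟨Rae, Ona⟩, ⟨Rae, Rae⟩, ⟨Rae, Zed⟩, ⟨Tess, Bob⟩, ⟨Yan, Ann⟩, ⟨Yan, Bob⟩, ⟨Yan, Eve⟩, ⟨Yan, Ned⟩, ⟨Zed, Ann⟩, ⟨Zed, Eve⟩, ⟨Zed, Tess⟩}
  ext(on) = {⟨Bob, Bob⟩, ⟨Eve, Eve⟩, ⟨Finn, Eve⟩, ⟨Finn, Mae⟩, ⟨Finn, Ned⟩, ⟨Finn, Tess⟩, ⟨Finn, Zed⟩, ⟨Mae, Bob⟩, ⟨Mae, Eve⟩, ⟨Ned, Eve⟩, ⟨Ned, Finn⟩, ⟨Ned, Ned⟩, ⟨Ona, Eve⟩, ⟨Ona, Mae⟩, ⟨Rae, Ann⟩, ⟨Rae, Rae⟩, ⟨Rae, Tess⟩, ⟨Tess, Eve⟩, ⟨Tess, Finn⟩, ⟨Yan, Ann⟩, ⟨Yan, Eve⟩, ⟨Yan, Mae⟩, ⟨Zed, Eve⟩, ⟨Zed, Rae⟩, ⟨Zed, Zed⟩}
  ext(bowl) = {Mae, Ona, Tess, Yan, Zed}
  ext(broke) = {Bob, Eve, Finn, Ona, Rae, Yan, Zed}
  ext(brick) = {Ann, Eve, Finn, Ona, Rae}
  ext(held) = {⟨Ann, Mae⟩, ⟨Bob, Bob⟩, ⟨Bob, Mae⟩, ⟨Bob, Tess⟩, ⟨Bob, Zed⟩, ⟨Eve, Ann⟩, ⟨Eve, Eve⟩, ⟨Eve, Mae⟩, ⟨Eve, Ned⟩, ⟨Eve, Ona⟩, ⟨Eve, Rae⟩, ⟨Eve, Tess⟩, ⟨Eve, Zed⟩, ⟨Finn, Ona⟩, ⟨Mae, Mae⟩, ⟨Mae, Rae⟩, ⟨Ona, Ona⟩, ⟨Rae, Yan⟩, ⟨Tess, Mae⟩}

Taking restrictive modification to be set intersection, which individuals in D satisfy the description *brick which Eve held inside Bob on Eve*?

⟦which Eve held⟧ = {x : ⟨Eve, x⟩ ∈ ⟦held⟧} = {Ann, Eve, Mae, Ned, Ona, Rae, Tess, Zed}
⟦inside Bob⟧ = {x : ⟨x, Bob⟩ ∈ ⟦inside⟧} = {Bob, Eve, Finn, Mae, Ona, Tess, Yan}
⟦on Eve⟧ = {x : ⟨x, Eve⟩ ∈ ⟦on⟧} = {Eve, Finn, Mae, Ned, Ona, Tess, Yan, Zed}
⟦brick⟧ = {Ann, Eve, Finn, Ona, Rae}
… ∩ ⟦which Eve held⟧ = {Ann, Eve, Finn, Ona, Rae} ∩ {Ann, Eve, Mae, Ned, Ona, Rae, Tess, Zed} = {Ann, Eve, Ona, Rae}
… ∩ ⟦inside Bob⟧ = {Ann, Eve, Ona, Rae} ∩ {Bob, Eve, Finn, Mae, Ona, Tess, Yan} = {Eve, Ona}
… ∩ ⟦on Eve⟧ = {Eve, Ona} ∩ {Eve, Finn, Mae, Ned, Ona, Tess, Yan, Zed} = {Eve, Ona}
So ⟦brick which Eve held inside Bob on Eve⟧ = {Eve, Ona}.

{Eve, Ona}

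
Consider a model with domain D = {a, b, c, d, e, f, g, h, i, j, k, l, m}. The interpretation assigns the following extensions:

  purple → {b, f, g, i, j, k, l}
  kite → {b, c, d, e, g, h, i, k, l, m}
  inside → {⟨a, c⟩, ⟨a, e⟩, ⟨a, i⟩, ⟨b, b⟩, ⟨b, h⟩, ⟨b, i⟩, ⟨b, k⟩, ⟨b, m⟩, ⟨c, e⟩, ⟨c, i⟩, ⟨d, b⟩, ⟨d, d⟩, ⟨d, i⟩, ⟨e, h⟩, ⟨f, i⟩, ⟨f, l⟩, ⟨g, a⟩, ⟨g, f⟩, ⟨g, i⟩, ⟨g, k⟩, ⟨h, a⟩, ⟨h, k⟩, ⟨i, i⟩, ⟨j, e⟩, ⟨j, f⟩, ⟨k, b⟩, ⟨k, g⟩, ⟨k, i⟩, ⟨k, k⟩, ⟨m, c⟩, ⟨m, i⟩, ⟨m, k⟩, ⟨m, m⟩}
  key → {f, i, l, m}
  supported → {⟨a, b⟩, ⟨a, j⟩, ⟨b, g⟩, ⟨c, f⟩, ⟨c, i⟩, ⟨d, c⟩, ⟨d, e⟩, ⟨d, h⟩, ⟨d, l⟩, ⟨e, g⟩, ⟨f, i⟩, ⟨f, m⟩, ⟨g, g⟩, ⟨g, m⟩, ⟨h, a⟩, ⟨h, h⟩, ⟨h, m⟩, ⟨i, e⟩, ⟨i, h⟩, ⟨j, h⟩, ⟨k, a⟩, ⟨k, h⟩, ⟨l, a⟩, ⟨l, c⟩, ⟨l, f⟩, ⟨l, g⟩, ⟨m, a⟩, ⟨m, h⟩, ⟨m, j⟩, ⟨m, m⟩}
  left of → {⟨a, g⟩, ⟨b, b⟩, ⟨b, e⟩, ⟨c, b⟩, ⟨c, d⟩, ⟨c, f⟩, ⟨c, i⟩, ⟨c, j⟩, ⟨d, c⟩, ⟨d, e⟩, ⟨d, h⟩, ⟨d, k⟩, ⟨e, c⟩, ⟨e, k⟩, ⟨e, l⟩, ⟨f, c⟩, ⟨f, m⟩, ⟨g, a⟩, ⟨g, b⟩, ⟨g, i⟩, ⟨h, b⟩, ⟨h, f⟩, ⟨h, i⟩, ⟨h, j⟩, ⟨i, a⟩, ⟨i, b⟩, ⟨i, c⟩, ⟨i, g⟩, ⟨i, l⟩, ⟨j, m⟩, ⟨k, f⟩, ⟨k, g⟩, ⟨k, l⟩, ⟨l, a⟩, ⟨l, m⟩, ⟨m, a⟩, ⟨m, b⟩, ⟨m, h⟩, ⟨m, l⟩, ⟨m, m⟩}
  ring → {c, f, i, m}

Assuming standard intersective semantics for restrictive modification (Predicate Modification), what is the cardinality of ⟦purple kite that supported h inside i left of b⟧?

⟦that supported h⟧ = {x : ⟨x, h⟩ ∈ ⟦supported⟧} = {d, h, i, j, k, m}
⟦inside i⟧ = {x : ⟨x, i⟩ ∈ ⟦inside⟧} = {a, b, c, d, f, g, i, k, m}
⟦left of b⟧ = {x : ⟨x, b⟩ ∈ ⟦left of⟧} = {b, c, g, h, i, m}
⟦kite⟧ = {b, c, d, e, g, h, i, k, l, m}
… ∩ ⟦that supported h⟧ = {b, c, d, e, g, h, i, k, l, m} ∩ {d, h, i, j, k, m} = {d, h, i, k, m}
… ∩ ⟦inside i⟧ = {d, h, i, k, m} ∩ {a, b, c, d, f, g, i, k, m} = {d, i, k, m}
… ∩ ⟦left of b⟧ = {d, i, k, m} ∩ {b, c, g, h, i, m} = {i, m}
… ∩ ⟦purple⟧ = {i, m} ∩ {b, f, g, i, j, k, l} = {i}
⟦purple kite that supported h inside i left of b⟧ = {i}, so the cardinality is 1.

1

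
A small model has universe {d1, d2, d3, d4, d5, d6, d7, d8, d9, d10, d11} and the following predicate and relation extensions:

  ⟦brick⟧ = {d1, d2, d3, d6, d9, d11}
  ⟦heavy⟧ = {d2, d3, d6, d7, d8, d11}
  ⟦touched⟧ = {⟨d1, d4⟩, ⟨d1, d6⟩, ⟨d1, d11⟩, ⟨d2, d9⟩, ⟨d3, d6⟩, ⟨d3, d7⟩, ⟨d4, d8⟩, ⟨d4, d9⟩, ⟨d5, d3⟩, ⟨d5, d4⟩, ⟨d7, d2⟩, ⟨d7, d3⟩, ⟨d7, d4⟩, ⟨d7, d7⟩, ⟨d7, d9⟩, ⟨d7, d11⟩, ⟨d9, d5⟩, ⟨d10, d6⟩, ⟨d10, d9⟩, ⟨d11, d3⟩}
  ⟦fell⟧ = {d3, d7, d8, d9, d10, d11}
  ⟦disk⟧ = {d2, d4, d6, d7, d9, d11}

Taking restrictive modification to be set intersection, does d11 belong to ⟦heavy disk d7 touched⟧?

yes

⟦d7 touched⟧ = {x : ⟨d7, x⟩ ∈ ⟦touched⟧} = {d2, d3, d4, d7, d9, d11}
⟦disk⟧ = {d2, d4, d6, d7, d9, d11}
… ∩ ⟦d7 touched⟧ = {d2, d4, d6, d7, d9, d11} ∩ {d2, d3, d4, d7, d9, d11} = {d2, d4, d7, d9, d11}
… ∩ ⟦heavy⟧ = {d2, d4, d7, d9, d11} ∩ {d2, d3, d6, d7, d8, d11} = {d2, d7, d11}
⟦heavy disk d7 touched⟧ = {d2, d7, d11}; d11 ∈ this set.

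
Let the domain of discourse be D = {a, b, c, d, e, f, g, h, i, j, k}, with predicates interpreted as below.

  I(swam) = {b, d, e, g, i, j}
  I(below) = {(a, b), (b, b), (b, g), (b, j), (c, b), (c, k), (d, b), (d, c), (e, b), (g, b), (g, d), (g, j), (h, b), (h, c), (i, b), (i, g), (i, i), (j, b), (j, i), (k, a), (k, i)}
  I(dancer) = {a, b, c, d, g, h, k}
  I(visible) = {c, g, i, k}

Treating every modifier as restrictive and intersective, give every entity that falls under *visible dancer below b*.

{c, g}

⟦below b⟧ = {x : ⟨x, b⟩ ∈ ⟦below⟧} = {a, b, c, d, e, g, h, i, j}
⟦dancer⟧ = {a, b, c, d, g, h, k}
… ∩ ⟦below b⟧ = {a, b, c, d, g, h, k} ∩ {a, b, c, d, e, g, h, i, j} = {a, b, c, d, g, h}
… ∩ ⟦visible⟧ = {a, b, c, d, g, h} ∩ {c, g, i, k} = {c, g}
So ⟦visible dancer below b⟧ = {c, g}.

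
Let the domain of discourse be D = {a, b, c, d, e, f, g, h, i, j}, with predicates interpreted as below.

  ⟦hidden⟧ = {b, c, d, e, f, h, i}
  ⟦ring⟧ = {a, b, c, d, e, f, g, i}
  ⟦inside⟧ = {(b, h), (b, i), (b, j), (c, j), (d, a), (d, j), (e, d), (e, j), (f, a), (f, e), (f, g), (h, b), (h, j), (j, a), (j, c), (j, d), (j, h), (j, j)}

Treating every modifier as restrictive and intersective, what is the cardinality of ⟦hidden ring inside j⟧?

⟦inside j⟧ = {x : ⟨x, j⟩ ∈ ⟦inside⟧} = {b, c, d, e, h, j}
⟦ring⟧ = {a, b, c, d, e, f, g, i}
… ∩ ⟦inside j⟧ = {a, b, c, d, e, f, g, i} ∩ {b, c, d, e, h, j} = {b, c, d, e}
… ∩ ⟦hidden⟧ = {b, c, d, e} ∩ {b, c, d, e, f, h, i} = {b, c, d, e}
⟦hidden ring inside j⟧ = {b, c, d, e}, so the cardinality is 4.

4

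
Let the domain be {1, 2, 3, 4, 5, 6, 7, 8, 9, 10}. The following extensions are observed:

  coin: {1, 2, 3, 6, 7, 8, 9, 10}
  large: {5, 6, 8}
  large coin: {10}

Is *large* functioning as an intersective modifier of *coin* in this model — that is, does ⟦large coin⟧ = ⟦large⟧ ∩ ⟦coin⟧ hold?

⟦large⟧ ∩ ⟦coin⟧ = {5, 6, 8} ∩ {1, 2, 3, 6, 7, 8, 9, 10} = {6, 8}
Observed ⟦large coin⟧ = {10}.
These differ, so the modifier is not intersective in this model.

no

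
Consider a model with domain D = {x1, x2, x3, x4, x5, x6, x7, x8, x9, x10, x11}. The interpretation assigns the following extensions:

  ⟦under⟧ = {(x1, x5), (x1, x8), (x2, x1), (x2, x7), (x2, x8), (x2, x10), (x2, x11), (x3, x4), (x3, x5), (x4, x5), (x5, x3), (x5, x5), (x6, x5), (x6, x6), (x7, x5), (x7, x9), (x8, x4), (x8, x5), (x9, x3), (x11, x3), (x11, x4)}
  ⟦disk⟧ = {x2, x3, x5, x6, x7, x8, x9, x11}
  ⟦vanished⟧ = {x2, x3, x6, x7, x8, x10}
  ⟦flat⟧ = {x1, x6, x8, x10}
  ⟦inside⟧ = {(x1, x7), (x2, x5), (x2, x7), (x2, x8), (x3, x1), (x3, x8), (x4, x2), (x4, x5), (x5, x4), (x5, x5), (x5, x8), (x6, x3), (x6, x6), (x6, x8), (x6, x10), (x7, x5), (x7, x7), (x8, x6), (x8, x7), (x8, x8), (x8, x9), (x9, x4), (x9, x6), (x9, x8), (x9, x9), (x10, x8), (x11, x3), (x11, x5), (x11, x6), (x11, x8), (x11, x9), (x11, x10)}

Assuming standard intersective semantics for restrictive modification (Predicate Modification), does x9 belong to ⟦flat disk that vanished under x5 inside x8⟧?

⟦that vanished⟧ = ⟦vanished⟧ = {x2, x3, x6, x7, x8, x10}
⟦under x5⟧ = {x : ⟨x, x5⟩ ∈ ⟦under⟧} = {x1, x3, x4, x5, x6, x7, x8}
⟦inside x8⟧ = {x : ⟨x, x8⟩ ∈ ⟦inside⟧} = {x2, x3, x5, x6, x8, x9, x10, x11}
⟦disk⟧ = {x2, x3, x5, x6, x7, x8, x9, x11}
… ∩ ⟦that vanished⟧ = {x2, x3, x5, x6, x7, x8, x9, x11} ∩ {x2, x3, x6, x7, x8, x10} = {x2, x3, x6, x7, x8}
… ∩ ⟦under x5⟧ = {x2, x3, x6, x7, x8} ∩ {x1, x3, x4, x5, x6, x7, x8} = {x3, x6, x7, x8}
… ∩ ⟦inside x8⟧ = {x3, x6, x7, x8} ∩ {x2, x3, x5, x6, x8, x9, x10, x11} = {x3, x6, x8}
… ∩ ⟦flat⟧ = {x3, x6, x8} ∩ {x1, x6, x8, x10} = {x6, x8}
⟦flat disk that vanished under x5 inside x8⟧ = {x6, x8}; x9 ∉ this set.

no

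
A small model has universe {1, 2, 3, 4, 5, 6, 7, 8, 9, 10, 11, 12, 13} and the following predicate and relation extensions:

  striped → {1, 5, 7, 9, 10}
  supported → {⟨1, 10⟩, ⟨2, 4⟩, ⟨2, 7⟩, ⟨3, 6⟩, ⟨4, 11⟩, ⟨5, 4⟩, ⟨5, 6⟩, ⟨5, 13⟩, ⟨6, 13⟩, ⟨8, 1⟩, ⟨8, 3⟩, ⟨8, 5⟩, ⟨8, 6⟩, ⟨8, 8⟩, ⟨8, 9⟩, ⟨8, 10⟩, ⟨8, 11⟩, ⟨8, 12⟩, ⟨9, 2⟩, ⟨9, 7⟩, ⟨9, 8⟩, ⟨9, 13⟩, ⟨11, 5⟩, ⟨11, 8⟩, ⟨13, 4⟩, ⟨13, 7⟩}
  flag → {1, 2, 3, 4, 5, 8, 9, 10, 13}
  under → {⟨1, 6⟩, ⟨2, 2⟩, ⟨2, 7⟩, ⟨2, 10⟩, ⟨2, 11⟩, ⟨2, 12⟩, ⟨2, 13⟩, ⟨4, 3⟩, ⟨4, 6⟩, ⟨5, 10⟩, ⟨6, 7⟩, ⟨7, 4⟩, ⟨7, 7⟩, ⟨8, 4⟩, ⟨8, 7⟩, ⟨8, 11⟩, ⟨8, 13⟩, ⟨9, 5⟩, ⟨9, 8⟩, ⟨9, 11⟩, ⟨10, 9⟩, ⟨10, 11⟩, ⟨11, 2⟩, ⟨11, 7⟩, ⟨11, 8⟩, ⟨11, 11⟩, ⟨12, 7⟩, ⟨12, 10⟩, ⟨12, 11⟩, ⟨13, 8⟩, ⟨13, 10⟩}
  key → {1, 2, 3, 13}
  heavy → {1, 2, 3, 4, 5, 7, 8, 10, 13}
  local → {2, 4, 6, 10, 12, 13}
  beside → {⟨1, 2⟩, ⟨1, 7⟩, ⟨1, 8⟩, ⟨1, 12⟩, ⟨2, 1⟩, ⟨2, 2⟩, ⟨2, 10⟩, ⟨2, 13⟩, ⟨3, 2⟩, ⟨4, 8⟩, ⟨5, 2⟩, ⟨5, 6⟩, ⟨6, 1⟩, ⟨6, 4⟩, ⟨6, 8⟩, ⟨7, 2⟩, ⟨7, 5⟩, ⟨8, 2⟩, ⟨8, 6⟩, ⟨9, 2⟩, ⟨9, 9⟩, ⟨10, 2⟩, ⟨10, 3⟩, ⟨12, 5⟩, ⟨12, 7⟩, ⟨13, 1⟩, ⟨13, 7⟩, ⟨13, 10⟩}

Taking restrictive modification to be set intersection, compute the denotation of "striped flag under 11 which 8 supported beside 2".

{9, 10}

⟦under 11⟧ = {x : ⟨x, 11⟩ ∈ ⟦under⟧} = {2, 8, 9, 10, 11, 12}
⟦which 8 supported⟧ = {x : ⟨8, x⟩ ∈ ⟦supported⟧} = {1, 3, 5, 6, 8, 9, 10, 11, 12}
⟦beside 2⟧ = {x : ⟨x, 2⟩ ∈ ⟦beside⟧} = {1, 2, 3, 5, 7, 8, 9, 10}
⟦flag⟧ = {1, 2, 3, 4, 5, 8, 9, 10, 13}
… ∩ ⟦under 11⟧ = {1, 2, 3, 4, 5, 8, 9, 10, 13} ∩ {2, 8, 9, 10, 11, 12} = {2, 8, 9, 10}
… ∩ ⟦which 8 supported⟧ = {2, 8, 9, 10} ∩ {1, 3, 5, 6, 8, 9, 10, 11, 12} = {8, 9, 10}
… ∩ ⟦beside 2⟧ = {8, 9, 10} ∩ {1, 2, 3, 5, 7, 8, 9, 10} = {8, 9, 10}
… ∩ ⟦striped⟧ = {8, 9, 10} ∩ {1, 5, 7, 9, 10} = {9, 10}
So ⟦striped flag under 11 which 8 supported beside 2⟧ = {9, 10}.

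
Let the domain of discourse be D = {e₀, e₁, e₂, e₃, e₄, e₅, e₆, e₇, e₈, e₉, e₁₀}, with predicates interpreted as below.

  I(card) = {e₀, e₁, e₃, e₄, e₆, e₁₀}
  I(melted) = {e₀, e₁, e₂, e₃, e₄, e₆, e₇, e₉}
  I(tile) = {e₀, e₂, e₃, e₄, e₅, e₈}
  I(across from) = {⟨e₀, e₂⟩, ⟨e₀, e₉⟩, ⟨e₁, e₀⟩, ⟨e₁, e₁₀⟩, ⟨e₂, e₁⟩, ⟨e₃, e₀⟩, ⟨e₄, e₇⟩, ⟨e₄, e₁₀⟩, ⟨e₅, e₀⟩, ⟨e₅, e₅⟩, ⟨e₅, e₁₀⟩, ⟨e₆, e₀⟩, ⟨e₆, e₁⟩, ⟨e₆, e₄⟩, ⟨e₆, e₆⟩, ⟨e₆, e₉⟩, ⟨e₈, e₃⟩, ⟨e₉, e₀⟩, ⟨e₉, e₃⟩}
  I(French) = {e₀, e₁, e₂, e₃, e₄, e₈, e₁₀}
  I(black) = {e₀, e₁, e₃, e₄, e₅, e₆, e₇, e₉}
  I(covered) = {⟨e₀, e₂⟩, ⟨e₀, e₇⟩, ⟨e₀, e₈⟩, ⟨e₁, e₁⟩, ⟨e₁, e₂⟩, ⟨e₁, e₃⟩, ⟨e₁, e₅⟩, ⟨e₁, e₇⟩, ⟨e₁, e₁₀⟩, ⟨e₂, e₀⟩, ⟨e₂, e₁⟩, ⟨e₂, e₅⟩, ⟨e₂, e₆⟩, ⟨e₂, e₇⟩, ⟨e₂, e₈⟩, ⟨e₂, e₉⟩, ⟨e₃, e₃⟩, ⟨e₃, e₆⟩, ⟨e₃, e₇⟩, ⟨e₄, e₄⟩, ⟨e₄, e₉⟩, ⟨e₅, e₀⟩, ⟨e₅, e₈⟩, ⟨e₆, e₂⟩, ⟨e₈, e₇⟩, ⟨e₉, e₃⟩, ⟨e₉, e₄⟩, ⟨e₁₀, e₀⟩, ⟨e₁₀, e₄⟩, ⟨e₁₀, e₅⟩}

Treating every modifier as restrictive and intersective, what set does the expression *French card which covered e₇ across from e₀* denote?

{e₁, e₃}

⟦which covered e₇⟧ = {x : ⟨x, e₇⟩ ∈ ⟦covered⟧} = {e₀, e₁, e₂, e₃, e₈}
⟦across from e₀⟧ = {x : ⟨x, e₀⟩ ∈ ⟦across from⟧} = {e₁, e₃, e₅, e₆, e₉}
⟦card⟧ = {e₀, e₁, e₃, e₄, e₆, e₁₀}
… ∩ ⟦which covered e₇⟧ = {e₀, e₁, e₃, e₄, e₆, e₁₀} ∩ {e₀, e₁, e₂, e₃, e₈} = {e₀, e₁, e₃}
… ∩ ⟦across from e₀⟧ = {e₀, e₁, e₃} ∩ {e₁, e₃, e₅, e₆, e₉} = {e₁, e₃}
… ∩ ⟦French⟧ = {e₁, e₃} ∩ {e₀, e₁, e₂, e₃, e₄, e₈, e₁₀} = {e₁, e₃}
So ⟦French card which covered e₇ across from e₀⟧ = {e₁, e₃}.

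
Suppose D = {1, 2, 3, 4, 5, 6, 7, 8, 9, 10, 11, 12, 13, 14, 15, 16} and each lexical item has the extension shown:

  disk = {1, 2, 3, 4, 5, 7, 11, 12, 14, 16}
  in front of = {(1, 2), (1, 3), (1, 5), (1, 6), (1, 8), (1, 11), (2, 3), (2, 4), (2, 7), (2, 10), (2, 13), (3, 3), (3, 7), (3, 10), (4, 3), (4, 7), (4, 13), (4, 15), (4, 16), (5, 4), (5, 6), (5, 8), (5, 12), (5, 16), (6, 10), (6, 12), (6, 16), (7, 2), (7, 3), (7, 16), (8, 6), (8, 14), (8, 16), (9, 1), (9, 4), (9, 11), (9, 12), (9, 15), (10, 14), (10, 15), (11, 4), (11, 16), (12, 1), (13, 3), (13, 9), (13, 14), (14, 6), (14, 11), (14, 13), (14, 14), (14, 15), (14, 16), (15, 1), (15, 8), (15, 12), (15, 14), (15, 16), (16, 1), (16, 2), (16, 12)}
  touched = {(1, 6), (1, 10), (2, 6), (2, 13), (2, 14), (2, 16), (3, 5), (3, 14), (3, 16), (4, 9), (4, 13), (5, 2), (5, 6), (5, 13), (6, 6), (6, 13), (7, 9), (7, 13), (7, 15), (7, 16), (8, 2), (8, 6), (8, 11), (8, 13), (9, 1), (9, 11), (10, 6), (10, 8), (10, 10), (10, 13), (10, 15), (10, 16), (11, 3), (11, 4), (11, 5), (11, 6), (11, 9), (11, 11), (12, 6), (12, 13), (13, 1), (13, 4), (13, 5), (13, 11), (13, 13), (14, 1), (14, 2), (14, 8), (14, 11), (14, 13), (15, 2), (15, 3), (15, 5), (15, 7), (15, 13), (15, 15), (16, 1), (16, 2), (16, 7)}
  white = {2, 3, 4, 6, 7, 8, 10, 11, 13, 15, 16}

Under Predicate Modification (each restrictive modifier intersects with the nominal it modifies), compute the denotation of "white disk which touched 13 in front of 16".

{4, 7}

⟦which touched 13⟧ = {x : ⟨x, 13⟩ ∈ ⟦touched⟧} = {2, 4, 5, 6, 7, 8, 10, 12, 13, 14, 15}
⟦in front of 16⟧ = {x : ⟨x, 16⟩ ∈ ⟦in front of⟧} = {4, 5, 6, 7, 8, 11, 14, 15}
⟦disk⟧ = {1, 2, 3, 4, 5, 7, 11, 12, 14, 16}
… ∩ ⟦which touched 13⟧ = {1, 2, 3, 4, 5, 7, 11, 12, 14, 16} ∩ {2, 4, 5, 6, 7, 8, 10, 12, 13, 14, 15} = {2, 4, 5, 7, 12, 14}
… ∩ ⟦in front of 16⟧ = {2, 4, 5, 7, 12, 14} ∩ {4, 5, 6, 7, 8, 11, 14, 15} = {4, 5, 7, 14}
… ∩ ⟦white⟧ = {4, 5, 7, 14} ∩ {2, 3, 4, 6, 7, 8, 10, 11, 13, 15, 16} = {4, 7}
So ⟦white disk which touched 13 in front of 16⟧ = {4, 7}.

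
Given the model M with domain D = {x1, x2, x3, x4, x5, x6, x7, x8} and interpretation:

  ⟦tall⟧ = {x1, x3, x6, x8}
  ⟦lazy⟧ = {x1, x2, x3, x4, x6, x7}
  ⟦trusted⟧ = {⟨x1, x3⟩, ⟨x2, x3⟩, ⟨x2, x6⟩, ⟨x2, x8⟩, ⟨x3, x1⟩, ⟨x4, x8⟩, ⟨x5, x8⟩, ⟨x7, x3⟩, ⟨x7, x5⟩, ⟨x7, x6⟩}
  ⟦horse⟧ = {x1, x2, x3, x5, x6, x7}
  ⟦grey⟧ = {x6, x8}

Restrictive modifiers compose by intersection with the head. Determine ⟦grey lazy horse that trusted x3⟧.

{ }

⟦that trusted x3⟧ = {x : ⟨x, x3⟩ ∈ ⟦trusted⟧} = {x1, x2, x7}
⟦horse⟧ = {x1, x2, x3, x5, x6, x7}
… ∩ ⟦that trusted x3⟧ = {x1, x2, x3, x5, x6, x7} ∩ {x1, x2, x7} = {x1, x2, x7}
… ∩ ⟦grey⟧ = {x1, x2, x7} ∩ {x6, x8} = ∅
… ∩ ⟦lazy⟧ = ∅ ∩ {x1, x2, x3, x4, x6, x7} = ∅
So ⟦grey lazy horse that trusted x3⟧ = { }.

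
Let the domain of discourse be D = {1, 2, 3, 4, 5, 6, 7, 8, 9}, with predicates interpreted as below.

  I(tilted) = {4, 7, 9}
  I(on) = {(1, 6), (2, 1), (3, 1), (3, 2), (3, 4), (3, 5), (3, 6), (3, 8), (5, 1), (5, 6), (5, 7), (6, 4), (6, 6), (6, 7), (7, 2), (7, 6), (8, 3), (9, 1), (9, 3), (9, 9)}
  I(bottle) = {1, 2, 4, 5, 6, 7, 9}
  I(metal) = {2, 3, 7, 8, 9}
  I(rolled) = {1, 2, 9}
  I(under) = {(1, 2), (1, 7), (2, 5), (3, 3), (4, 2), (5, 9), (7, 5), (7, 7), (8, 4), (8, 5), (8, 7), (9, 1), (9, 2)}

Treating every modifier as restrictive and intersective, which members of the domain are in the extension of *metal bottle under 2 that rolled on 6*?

⟦under 2⟧ = {x : ⟨x, 2⟩ ∈ ⟦under⟧} = {1, 4, 9}
⟦that rolled⟧ = ⟦rolled⟧ = {1, 2, 9}
⟦on 6⟧ = {x : ⟨x, 6⟩ ∈ ⟦on⟧} = {1, 3, 5, 6, 7}
⟦bottle⟧ = {1, 2, 4, 5, 6, 7, 9}
… ∩ ⟦under 2⟧ = {1, 2, 4, 5, 6, 7, 9} ∩ {1, 4, 9} = {1, 4, 9}
… ∩ ⟦that rolled⟧ = {1, 4, 9} ∩ {1, 2, 9} = {1, 9}
… ∩ ⟦on 6⟧ = {1, 9} ∩ {1, 3, 5, 6, 7} = {1}
… ∩ ⟦metal⟧ = {1} ∩ {2, 3, 7, 8, 9} = ∅
So ⟦metal bottle under 2 that rolled on 6⟧ = {}.

{}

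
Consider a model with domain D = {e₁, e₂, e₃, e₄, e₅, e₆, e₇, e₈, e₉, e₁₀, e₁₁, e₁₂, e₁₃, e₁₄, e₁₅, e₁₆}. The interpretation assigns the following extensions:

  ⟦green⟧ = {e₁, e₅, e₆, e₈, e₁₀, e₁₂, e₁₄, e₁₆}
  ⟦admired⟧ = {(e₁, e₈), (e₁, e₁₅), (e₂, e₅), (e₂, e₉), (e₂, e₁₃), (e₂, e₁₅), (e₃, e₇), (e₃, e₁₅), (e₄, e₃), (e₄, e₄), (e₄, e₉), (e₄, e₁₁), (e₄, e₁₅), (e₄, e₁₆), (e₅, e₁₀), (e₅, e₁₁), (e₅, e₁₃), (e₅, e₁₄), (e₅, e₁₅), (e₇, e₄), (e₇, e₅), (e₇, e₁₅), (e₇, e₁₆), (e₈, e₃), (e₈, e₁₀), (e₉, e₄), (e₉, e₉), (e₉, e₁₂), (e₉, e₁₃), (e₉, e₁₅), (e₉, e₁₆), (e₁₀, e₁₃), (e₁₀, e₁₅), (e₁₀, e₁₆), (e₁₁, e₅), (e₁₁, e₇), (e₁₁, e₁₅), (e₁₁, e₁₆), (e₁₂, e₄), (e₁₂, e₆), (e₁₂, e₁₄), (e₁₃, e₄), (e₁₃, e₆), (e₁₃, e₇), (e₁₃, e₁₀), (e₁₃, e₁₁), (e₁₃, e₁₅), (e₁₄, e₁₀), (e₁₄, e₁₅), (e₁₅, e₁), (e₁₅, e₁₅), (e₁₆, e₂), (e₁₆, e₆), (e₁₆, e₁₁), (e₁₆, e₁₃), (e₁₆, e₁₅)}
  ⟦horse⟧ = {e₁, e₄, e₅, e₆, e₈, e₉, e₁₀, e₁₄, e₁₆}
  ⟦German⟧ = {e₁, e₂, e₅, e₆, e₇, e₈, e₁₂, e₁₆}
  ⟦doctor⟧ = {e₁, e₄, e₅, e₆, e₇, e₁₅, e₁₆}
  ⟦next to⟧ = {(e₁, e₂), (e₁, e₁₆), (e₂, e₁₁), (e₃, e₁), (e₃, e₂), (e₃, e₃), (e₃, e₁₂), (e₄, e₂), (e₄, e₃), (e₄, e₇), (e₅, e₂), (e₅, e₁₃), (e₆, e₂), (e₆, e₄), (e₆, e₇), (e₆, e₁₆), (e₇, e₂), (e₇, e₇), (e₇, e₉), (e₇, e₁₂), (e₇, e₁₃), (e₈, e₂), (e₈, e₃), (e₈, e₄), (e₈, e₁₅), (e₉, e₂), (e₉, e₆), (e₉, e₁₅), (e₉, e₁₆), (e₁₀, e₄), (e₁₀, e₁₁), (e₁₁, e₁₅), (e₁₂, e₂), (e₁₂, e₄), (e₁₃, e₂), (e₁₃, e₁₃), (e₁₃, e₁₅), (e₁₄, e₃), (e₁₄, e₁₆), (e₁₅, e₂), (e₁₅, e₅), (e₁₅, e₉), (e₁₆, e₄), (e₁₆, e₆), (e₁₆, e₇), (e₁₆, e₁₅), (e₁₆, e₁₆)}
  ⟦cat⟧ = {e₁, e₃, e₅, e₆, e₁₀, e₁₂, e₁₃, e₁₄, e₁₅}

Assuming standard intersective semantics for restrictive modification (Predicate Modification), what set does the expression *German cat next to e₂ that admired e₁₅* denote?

⟦next to e₂⟧ = {x : ⟨x, e₂⟩ ∈ ⟦next to⟧} = {e₁, e₃, e₄, e₅, e₆, e₇, e₈, e₉, e₁₂, e₁₃, e₁₅}
⟦that admired e₁₅⟧ = {x : ⟨x, e₁₅⟩ ∈ ⟦admired⟧} = {e₁, e₂, e₃, e₄, e₅, e₇, e₉, e₁₀, e₁₁, e₁₃, e₁₄, e₁₅, e₁₆}
⟦cat⟧ = {e₁, e₃, e₅, e₆, e₁₀, e₁₂, e₁₃, e₁₄, e₁₅}
… ∩ ⟦next to e₂⟧ = {e₁, e₃, e₅, e₆, e₁₀, e₁₂, e₁₃, e₁₄, e₁₅} ∩ {e₁, e₃, e₄, e₅, e₆, e₇, e₈, e₉, e₁₂, e₁₃, e₁₅} = {e₁, e₃, e₅, e₆, e₁₂, e₁₃, e₁₅}
… ∩ ⟦that admired e₁₅⟧ = {e₁, e₃, e₅, e₆, e₁₂, e₁₃, e₁₅} ∩ {e₁, e₂, e₃, e₄, e₅, e₇, e₉, e₁₀, e₁₁, e₁₃, e₁₄, e₁₅, e₁₆} = {e₁, e₃, e₅, e₁₃, e₁₅}
… ∩ ⟦German⟧ = {e₁, e₃, e₅, e₁₃, e₁₅} ∩ {e₁, e₂, e₅, e₆, e₇, e₈, e₁₂, e₁₆} = {e₁, e₅}
So ⟦German cat next to e₂ that admired e₁₅⟧ = {e₁, e₅}.

{e₁, e₅}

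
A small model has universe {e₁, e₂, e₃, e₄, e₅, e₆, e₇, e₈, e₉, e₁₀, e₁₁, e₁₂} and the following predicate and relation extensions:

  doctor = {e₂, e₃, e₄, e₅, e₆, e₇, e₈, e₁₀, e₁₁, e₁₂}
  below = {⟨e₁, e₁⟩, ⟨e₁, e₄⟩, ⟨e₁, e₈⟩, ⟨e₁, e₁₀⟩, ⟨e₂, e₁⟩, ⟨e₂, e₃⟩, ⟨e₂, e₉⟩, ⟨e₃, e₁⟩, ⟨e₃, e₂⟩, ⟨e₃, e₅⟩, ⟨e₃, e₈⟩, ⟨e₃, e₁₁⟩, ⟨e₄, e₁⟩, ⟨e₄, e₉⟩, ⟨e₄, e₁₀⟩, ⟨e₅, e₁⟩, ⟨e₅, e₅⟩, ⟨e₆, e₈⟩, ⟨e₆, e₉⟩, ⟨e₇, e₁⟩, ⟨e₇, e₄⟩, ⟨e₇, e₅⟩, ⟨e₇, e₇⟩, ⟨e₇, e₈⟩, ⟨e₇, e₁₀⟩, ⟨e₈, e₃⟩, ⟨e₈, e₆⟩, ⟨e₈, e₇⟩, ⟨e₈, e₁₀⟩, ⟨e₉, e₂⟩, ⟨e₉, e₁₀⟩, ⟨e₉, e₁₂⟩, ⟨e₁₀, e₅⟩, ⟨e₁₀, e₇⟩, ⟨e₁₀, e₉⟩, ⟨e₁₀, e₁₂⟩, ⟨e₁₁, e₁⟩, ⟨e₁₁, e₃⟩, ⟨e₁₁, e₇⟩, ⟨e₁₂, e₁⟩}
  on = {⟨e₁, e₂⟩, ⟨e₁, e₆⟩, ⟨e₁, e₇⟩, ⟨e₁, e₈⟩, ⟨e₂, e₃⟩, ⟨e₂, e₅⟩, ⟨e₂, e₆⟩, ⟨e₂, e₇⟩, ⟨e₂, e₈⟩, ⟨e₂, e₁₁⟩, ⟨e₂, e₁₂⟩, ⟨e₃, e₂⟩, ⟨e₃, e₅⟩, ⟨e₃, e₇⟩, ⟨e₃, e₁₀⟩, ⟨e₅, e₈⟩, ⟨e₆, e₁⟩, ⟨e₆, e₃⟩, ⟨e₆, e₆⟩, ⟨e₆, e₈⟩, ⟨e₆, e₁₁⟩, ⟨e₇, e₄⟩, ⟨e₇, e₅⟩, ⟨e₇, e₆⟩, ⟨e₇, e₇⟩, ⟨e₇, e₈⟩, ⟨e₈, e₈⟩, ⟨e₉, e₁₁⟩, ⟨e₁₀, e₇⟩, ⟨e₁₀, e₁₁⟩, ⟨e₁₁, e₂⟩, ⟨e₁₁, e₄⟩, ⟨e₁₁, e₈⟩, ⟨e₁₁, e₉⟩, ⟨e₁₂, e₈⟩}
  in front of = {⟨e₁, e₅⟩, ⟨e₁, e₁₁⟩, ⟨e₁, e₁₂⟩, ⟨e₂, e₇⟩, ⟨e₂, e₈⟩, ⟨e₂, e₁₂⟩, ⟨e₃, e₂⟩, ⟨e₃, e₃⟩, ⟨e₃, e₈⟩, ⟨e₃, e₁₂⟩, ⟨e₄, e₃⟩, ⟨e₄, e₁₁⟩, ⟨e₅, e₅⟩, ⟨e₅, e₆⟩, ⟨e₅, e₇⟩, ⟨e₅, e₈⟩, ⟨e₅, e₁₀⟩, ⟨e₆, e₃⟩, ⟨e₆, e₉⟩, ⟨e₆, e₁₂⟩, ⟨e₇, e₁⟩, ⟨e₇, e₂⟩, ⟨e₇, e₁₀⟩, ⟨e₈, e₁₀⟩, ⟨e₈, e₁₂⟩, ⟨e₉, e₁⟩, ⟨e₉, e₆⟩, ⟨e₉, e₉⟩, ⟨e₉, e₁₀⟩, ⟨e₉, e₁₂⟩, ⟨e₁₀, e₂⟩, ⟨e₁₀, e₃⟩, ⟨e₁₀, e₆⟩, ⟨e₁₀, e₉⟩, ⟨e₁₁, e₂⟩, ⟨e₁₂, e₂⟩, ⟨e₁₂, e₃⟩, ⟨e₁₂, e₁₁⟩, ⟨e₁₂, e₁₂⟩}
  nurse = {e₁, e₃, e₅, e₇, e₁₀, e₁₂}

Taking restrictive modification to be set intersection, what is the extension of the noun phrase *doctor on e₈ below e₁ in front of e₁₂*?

⟦on e₈⟧ = {x : ⟨x, e₈⟩ ∈ ⟦on⟧} = {e₁, e₂, e₅, e₆, e₇, e₈, e₁₁, e₁₂}
⟦below e₁⟧ = {x : ⟨x, e₁⟩ ∈ ⟦below⟧} = {e₁, e₂, e₃, e₄, e₅, e₇, e₁₁, e₁₂}
⟦in front of e₁₂⟧ = {x : ⟨x, e₁₂⟩ ∈ ⟦in front of⟧} = {e₁, e₂, e₃, e₆, e₈, e₉, e₁₂}
⟦doctor⟧ = {e₂, e₃, e₄, e₅, e₆, e₇, e₈, e₁₀, e₁₁, e₁₂}
… ∩ ⟦on e₈⟧ = {e₂, e₃, e₄, e₅, e₆, e₇, e₈, e₁₀, e₁₁, e₁₂} ∩ {e₁, e₂, e₅, e₆, e₇, e₈, e₁₁, e₁₂} = {e₂, e₅, e₆, e₇, e₈, e₁₁, e₁₂}
… ∩ ⟦below e₁⟧ = {e₂, e₅, e₆, e₇, e₈, e₁₁, e₁₂} ∩ {e₁, e₂, e₃, e₄, e₅, e₇, e₁₁, e₁₂} = {e₂, e₅, e₇, e₁₁, e₁₂}
… ∩ ⟦in front of e₁₂⟧ = {e₂, e₅, e₇, e₁₁, e₁₂} ∩ {e₁, e₂, e₃, e₆, e₈, e₉, e₁₂} = {e₂, e₁₂}
So ⟦doctor on e₈ below e₁ in front of e₁₂⟧ = {e₂, e₁₂}.

{e₂, e₁₂}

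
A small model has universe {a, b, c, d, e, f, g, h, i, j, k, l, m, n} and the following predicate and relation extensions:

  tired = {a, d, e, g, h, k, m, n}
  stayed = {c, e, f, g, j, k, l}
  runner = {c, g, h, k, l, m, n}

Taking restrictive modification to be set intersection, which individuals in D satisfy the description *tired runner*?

{g, h, k, m, n}

⟦runner⟧ = {c, g, h, k, l, m, n}
… ∩ ⟦tired⟧ = {c, g, h, k, l, m, n} ∩ {a, d, e, g, h, k, m, n} = {g, h, k, m, n}
So ⟦tired runner⟧ = {g, h, k, m, n}.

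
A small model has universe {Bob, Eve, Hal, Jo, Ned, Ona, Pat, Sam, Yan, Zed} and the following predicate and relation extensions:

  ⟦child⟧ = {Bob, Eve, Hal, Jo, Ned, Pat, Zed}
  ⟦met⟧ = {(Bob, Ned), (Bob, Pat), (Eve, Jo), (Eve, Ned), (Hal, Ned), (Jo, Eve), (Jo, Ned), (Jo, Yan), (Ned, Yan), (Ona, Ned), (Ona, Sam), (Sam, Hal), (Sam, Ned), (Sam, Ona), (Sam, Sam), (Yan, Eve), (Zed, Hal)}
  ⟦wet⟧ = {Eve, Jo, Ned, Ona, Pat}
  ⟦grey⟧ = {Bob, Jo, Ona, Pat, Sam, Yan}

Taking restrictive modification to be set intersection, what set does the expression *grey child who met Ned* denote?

⟦who met Ned⟧ = {x : ⟨x, Ned⟩ ∈ ⟦met⟧} = {Bob, Eve, Hal, Jo, Ona, Sam}
⟦child⟧ = {Bob, Eve, Hal, Jo, Ned, Pat, Zed}
… ∩ ⟦who met Ned⟧ = {Bob, Eve, Hal, Jo, Ned, Pat, Zed} ∩ {Bob, Eve, Hal, Jo, Ona, Sam} = {Bob, Eve, Hal, Jo}
… ∩ ⟦grey⟧ = {Bob, Eve, Hal, Jo} ∩ {Bob, Jo, Ona, Pat, Sam, Yan} = {Bob, Jo}
So ⟦grey child who met Ned⟧ = {Bob, Jo}.

{Bob, Jo}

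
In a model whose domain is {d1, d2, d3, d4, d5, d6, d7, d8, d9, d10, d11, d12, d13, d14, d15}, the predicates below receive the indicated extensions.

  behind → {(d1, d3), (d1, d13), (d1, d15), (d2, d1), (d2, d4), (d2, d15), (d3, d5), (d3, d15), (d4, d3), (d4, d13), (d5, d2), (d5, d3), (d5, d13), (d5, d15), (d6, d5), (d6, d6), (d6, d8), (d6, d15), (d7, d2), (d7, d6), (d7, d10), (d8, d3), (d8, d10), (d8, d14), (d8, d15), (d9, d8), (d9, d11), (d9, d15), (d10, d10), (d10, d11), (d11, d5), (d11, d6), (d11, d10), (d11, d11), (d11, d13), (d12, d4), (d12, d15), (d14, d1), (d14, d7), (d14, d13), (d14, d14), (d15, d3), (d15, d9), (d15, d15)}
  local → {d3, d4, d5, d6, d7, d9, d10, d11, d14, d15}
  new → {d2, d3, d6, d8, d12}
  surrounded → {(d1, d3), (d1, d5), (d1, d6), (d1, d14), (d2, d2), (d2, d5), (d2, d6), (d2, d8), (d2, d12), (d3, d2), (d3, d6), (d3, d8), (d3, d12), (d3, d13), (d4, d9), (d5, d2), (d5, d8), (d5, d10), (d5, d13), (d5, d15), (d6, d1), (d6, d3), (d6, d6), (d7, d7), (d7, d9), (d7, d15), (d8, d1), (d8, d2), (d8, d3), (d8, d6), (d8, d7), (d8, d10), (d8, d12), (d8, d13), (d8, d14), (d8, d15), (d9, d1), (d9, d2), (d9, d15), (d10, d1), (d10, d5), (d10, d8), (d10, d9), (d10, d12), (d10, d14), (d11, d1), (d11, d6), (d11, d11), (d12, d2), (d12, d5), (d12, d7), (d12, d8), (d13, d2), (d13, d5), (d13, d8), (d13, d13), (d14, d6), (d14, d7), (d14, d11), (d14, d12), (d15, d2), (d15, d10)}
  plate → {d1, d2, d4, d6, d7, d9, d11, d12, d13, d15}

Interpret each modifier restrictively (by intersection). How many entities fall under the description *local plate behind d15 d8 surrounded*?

2

⟦behind d15⟧ = {x : ⟨x, d15⟩ ∈ ⟦behind⟧} = {d1, d2, d3, d5, d6, d8, d9, d12, d15}
⟦d8 surrounded⟧ = {x : ⟨d8, x⟩ ∈ ⟦surrounded⟧} = {d1, d2, d3, d6, d7, d10, d12, d13, d14, d15}
⟦plate⟧ = {d1, d2, d4, d6, d7, d9, d11, d12, d13, d15}
… ∩ ⟦behind d15⟧ = {d1, d2, d4, d6, d7, d9, d11, d12, d13, d15} ∩ {d1, d2, d3, d5, d6, d8, d9, d12, d15} = {d1, d2, d6, d9, d12, d15}
… ∩ ⟦d8 surrounded⟧ = {d1, d2, d6, d9, d12, d15} ∩ {d1, d2, d3, d6, d7, d10, d12, d13, d14, d15} = {d1, d2, d6, d12, d15}
… ∩ ⟦local⟧ = {d1, d2, d6, d12, d15} ∩ {d3, d4, d5, d6, d7, d9, d10, d11, d14, d15} = {d6, d15}
⟦local plate behind d15 d8 surrounded⟧ = {d6, d15}, so the cardinality is 2.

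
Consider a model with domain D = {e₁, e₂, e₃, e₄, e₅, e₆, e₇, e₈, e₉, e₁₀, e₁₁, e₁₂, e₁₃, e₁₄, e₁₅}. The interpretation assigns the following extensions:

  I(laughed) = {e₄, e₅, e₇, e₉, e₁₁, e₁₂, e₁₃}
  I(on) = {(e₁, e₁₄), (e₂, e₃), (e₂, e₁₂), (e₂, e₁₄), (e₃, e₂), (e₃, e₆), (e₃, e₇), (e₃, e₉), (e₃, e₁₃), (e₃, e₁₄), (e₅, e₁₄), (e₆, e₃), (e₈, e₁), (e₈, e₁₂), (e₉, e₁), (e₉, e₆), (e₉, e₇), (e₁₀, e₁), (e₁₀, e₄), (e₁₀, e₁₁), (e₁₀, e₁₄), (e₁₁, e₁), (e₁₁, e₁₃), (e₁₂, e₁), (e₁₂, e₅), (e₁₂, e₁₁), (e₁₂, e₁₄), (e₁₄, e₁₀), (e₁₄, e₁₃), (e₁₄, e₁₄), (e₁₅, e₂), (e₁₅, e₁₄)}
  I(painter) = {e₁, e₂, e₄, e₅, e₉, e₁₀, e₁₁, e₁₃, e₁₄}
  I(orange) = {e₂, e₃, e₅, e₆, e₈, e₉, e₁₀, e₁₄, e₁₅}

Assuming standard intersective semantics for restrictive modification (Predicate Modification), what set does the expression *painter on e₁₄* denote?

⟦on e₁₄⟧ = {x : ⟨x, e₁₄⟩ ∈ ⟦on⟧} = {e₁, e₂, e₃, e₅, e₁₀, e₁₂, e₁₄, e₁₅}
⟦painter⟧ = {e₁, e₂, e₄, e₅, e₉, e₁₀, e₁₁, e₁₃, e₁₄}
… ∩ ⟦on e₁₄⟧ = {e₁, e₂, e₄, e₅, e₉, e₁₀, e₁₁, e₁₃, e₁₄} ∩ {e₁, e₂, e₃, e₅, e₁₀, e₁₂, e₁₄, e₁₅} = {e₁, e₂, e₅, e₁₀, e₁₄}
So ⟦painter on e₁₄⟧ = {e₁, e₂, e₅, e₁₀, e₁₄}.

{e₁, e₂, e₅, e₁₀, e₁₄}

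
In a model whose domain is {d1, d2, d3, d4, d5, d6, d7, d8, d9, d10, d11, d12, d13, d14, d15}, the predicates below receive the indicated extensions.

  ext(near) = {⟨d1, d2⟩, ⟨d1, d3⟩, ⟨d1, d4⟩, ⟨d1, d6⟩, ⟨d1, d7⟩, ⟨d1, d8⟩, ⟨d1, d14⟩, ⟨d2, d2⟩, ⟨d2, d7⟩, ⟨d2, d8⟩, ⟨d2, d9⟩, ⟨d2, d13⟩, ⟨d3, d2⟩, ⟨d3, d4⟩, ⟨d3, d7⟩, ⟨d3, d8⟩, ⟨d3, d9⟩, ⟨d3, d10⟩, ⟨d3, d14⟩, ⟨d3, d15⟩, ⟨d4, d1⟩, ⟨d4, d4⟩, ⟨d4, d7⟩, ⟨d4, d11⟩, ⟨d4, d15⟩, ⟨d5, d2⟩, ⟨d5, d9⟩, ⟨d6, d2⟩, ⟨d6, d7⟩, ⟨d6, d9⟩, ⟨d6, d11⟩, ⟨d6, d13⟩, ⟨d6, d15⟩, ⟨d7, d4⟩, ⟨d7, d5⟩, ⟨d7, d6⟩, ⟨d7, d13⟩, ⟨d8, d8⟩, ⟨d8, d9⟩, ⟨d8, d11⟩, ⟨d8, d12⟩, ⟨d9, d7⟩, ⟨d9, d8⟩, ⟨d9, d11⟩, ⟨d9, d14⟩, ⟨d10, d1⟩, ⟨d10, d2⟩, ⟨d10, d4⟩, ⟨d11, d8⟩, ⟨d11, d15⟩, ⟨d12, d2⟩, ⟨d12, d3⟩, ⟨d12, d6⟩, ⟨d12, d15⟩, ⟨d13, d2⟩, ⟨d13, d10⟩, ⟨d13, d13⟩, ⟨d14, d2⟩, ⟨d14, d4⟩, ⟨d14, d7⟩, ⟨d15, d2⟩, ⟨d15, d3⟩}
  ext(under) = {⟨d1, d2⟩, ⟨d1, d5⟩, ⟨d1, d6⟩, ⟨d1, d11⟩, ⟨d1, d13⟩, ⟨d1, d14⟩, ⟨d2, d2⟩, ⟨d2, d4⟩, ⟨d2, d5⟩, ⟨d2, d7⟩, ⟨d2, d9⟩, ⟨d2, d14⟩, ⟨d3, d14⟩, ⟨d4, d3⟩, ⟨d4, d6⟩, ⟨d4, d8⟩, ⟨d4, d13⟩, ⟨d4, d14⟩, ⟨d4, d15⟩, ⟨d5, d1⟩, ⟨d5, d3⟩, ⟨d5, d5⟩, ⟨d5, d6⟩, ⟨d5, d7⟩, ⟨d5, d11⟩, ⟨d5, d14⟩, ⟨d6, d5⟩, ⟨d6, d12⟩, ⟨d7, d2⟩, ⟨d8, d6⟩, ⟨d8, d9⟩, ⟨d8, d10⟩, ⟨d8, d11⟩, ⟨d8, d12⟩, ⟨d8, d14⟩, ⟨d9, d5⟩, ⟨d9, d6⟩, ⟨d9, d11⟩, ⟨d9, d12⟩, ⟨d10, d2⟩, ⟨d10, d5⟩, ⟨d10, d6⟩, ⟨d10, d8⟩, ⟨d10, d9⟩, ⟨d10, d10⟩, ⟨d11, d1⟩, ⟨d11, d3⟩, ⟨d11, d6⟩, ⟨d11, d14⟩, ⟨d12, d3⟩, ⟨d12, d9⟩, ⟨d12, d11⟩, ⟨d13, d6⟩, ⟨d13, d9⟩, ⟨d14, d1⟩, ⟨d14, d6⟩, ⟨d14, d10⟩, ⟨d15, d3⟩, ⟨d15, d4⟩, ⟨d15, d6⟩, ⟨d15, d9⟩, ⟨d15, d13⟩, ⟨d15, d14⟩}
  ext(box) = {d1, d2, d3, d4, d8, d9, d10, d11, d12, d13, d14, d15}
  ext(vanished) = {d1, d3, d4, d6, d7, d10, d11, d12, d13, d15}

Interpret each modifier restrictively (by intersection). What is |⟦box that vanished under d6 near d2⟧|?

4

⟦that vanished⟧ = ⟦vanished⟧ = {d1, d3, d4, d6, d7, d10, d11, d12, d13, d15}
⟦under d6⟧ = {x : ⟨x, d6⟩ ∈ ⟦under⟧} = {d1, d4, d5, d8, d9, d10, d11, d13, d14, d15}
⟦near d2⟧ = {x : ⟨x, d2⟩ ∈ ⟦near⟧} = {d1, d2, d3, d5, d6, d10, d12, d13, d14, d15}
⟦box⟧ = {d1, d2, d3, d4, d8, d9, d10, d11, d12, d13, d14, d15}
… ∩ ⟦that vanished⟧ = {d1, d2, d3, d4, d8, d9, d10, d11, d12, d13, d14, d15} ∩ {d1, d3, d4, d6, d7, d10, d11, d12, d13, d15} = {d1, d3, d4, d10, d11, d12, d13, d15}
… ∩ ⟦under d6⟧ = {d1, d3, d4, d10, d11, d12, d13, d15} ∩ {d1, d4, d5, d8, d9, d10, d11, d13, d14, d15} = {d1, d4, d10, d11, d13, d15}
… ∩ ⟦near d2⟧ = {d1, d4, d10, d11, d13, d15} ∩ {d1, d2, d3, d5, d6, d10, d12, d13, d14, d15} = {d1, d10, d13, d15}
⟦box that vanished under d6 near d2⟧ = {d1, d10, d13, d15}, so the cardinality is 4.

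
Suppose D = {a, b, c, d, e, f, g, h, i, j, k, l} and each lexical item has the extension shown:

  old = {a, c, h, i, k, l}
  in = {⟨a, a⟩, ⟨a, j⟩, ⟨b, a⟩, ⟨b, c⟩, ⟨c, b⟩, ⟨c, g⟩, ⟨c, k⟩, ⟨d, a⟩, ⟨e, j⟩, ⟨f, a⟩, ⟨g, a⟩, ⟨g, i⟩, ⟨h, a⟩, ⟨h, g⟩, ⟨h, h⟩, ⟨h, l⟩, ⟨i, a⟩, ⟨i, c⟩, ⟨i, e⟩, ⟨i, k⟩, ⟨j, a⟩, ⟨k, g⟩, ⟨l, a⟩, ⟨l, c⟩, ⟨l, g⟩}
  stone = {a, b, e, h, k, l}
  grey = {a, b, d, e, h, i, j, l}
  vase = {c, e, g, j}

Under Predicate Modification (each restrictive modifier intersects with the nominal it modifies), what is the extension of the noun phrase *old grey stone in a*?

{a, h, l}

⟦in a⟧ = {x : ⟨x, a⟩ ∈ ⟦in⟧} = {a, b, d, f, g, h, i, j, l}
⟦stone⟧ = {a, b, e, h, k, l}
… ∩ ⟦in a⟧ = {a, b, e, h, k, l} ∩ {a, b, d, f, g, h, i, j, l} = {a, b, h, l}
… ∩ ⟦old⟧ = {a, b, h, l} ∩ {a, c, h, i, k, l} = {a, h, l}
… ∩ ⟦grey⟧ = {a, h, l} ∩ {a, b, d, e, h, i, j, l} = {a, h, l}
So ⟦old grey stone in a⟧ = {a, h, l}.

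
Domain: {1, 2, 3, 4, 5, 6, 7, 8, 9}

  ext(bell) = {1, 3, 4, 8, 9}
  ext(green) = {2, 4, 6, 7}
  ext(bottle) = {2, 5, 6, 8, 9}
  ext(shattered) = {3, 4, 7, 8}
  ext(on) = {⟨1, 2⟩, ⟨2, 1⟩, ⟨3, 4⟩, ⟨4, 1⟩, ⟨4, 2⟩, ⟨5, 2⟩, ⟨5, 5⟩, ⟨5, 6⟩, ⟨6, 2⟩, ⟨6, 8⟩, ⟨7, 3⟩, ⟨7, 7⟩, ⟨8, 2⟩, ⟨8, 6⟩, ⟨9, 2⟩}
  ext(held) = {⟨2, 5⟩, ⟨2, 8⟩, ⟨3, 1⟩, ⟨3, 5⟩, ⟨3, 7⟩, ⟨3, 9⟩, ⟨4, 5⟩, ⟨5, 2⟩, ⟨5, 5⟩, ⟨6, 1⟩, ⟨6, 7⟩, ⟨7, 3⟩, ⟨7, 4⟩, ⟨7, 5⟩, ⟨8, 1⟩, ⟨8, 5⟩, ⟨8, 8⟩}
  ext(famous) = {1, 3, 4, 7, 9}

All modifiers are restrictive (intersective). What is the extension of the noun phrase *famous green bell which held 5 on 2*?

⟦which held 5⟧ = {x : ⟨x, 5⟩ ∈ ⟦held⟧} = {2, 3, 4, 5, 7, 8}
⟦on 2⟧ = {x : ⟨x, 2⟩ ∈ ⟦on⟧} = {1, 4, 5, 6, 8, 9}
⟦bell⟧ = {1, 3, 4, 8, 9}
… ∩ ⟦which held 5⟧ = {1, 3, 4, 8, 9} ∩ {2, 3, 4, 5, 7, 8} = {3, 4, 8}
… ∩ ⟦on 2⟧ = {3, 4, 8} ∩ {1, 4, 5, 6, 8, 9} = {4, 8}
… ∩ ⟦famous⟧ = {4, 8} ∩ {1, 3, 4, 7, 9} = {4}
… ∩ ⟦green⟧ = {4} ∩ {2, 4, 6, 7} = {4}
So ⟦famous green bell which held 5 on 2⟧ = {4}.

{4}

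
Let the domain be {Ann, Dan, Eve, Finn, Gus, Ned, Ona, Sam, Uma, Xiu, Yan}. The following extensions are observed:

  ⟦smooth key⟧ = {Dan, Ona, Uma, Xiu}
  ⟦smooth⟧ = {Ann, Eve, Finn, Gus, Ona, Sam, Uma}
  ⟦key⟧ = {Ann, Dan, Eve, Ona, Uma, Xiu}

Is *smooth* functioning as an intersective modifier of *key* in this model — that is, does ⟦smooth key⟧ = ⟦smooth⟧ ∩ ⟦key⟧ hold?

no

⟦smooth⟧ ∩ ⟦key⟧ = {Ann, Eve, Finn, Gus, Ona, Sam, Uma} ∩ {Ann, Dan, Eve, Ona, Uma, Xiu} = {Ann, Eve, Ona, Uma}
Observed ⟦smooth key⟧ = {Dan, Ona, Uma, Xiu}.
These differ, so the modifier is not intersective in this model.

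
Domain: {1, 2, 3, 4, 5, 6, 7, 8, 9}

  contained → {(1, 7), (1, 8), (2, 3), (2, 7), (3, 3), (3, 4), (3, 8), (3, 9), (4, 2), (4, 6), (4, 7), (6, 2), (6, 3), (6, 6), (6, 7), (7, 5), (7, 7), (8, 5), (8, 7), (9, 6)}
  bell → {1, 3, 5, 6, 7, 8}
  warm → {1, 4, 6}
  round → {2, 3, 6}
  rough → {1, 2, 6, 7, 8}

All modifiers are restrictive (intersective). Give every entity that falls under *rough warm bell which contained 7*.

⟦which contained 7⟧ = {x : ⟨x, 7⟩ ∈ ⟦contained⟧} = {1, 2, 4, 6, 7, 8}
⟦bell⟧ = {1, 3, 5, 6, 7, 8}
… ∩ ⟦which contained 7⟧ = {1, 3, 5, 6, 7, 8} ∩ {1, 2, 4, 6, 7, 8} = {1, 6, 7, 8}
… ∩ ⟦rough⟧ = {1, 6, 7, 8} ∩ {1, 2, 6, 7, 8} = {1, 6, 7, 8}
… ∩ ⟦warm⟧ = {1, 6, 7, 8} ∩ {1, 4, 6} = {1, 6}
So ⟦rough warm bell which contained 7⟧ = {1, 6}.

{1, 6}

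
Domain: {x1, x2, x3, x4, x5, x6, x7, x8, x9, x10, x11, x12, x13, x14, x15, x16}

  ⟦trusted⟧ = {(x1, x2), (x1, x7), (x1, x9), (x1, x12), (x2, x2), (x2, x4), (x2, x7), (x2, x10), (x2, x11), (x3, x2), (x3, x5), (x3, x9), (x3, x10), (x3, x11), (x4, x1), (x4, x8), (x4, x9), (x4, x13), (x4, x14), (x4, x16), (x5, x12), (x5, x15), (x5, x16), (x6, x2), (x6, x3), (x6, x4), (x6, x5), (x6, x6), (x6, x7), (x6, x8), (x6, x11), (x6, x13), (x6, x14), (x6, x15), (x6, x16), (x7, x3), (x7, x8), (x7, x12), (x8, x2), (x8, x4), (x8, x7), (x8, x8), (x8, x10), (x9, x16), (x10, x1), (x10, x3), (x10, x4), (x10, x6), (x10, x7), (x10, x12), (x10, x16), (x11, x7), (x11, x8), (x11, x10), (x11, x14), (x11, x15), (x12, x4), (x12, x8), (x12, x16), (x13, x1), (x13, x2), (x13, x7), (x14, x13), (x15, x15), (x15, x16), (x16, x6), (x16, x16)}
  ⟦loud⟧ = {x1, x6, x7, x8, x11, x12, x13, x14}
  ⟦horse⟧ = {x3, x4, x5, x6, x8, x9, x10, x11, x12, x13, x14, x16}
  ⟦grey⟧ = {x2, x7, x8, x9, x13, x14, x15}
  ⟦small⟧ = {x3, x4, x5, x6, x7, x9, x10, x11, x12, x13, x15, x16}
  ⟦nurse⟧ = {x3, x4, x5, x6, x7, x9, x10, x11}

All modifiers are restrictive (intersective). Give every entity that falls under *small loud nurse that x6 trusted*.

{x6, x7, x11}

⟦that x6 trusted⟧ = {x : ⟨x6, x⟩ ∈ ⟦trusted⟧} = {x2, x3, x4, x5, x6, x7, x8, x11, x13, x14, x15, x16}
⟦nurse⟧ = {x3, x4, x5, x6, x7, x9, x10, x11}
… ∩ ⟦that x6 trusted⟧ = {x3, x4, x5, x6, x7, x9, x10, x11} ∩ {x2, x3, x4, x5, x6, x7, x8, x11, x13, x14, x15, x16} = {x3, x4, x5, x6, x7, x11}
… ∩ ⟦small⟧ = {x3, x4, x5, x6, x7, x11} ∩ {x3, x4, x5, x6, x7, x9, x10, x11, x12, x13, x15, x16} = {x3, x4, x5, x6, x7, x11}
… ∩ ⟦loud⟧ = {x3, x4, x5, x6, x7, x11} ∩ {x1, x6, x7, x8, x11, x12, x13, x14} = {x6, x7, x11}
So ⟦small loud nurse that x6 trusted⟧ = {x6, x7, x11}.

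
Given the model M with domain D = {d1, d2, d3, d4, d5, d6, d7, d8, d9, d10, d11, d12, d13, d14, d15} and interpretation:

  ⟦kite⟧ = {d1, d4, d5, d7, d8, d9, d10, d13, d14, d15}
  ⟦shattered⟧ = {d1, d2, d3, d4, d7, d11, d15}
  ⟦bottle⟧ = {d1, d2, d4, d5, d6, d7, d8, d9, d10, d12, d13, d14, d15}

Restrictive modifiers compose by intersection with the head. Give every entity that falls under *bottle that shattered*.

⟦that shattered⟧ = ⟦shattered⟧ = {d1, d2, d3, d4, d7, d11, d15}
⟦bottle⟧ = {d1, d2, d4, d5, d6, d7, d8, d9, d10, d12, d13, d14, d15}
… ∩ ⟦that shattered⟧ = {d1, d2, d4, d5, d6, d7, d8, d9, d10, d12, d13, d14, d15} ∩ {d1, d2, d3, d4, d7, d11, d15} = {d1, d2, d4, d7, d15}
So ⟦bottle that shattered⟧ = {d1, d2, d4, d7, d15}.

{d1, d2, d4, d7, d15}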